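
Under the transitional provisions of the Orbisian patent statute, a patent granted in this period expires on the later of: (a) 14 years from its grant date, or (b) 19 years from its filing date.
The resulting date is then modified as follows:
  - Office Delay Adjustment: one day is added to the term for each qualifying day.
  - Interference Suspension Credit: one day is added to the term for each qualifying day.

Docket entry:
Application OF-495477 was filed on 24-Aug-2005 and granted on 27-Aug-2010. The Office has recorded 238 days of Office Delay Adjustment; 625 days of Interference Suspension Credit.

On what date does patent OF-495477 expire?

(a) grant + 14 years → 27 August 2024.
(b) filing + 19 years → 24 August 2024.
Later of the two: 27 August 2024.
Office Delay Adjustment: +238 days → 22 April 2025.
Interference Suspension Credit: +625 days → 7 January 2027.

January 7, 2027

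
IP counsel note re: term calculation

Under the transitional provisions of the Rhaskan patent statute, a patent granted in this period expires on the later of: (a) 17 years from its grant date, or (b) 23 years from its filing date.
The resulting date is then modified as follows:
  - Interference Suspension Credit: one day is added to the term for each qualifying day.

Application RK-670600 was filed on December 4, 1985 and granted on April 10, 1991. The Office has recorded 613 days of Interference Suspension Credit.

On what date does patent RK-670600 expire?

(a) grant + 17 years → 10 April 2008.
(b) filing + 23 years → 4 December 2008.
Later of the two: 4 December 2008.
Interference Suspension Credit: +613 days → 9 August 2010.

August 9, 2010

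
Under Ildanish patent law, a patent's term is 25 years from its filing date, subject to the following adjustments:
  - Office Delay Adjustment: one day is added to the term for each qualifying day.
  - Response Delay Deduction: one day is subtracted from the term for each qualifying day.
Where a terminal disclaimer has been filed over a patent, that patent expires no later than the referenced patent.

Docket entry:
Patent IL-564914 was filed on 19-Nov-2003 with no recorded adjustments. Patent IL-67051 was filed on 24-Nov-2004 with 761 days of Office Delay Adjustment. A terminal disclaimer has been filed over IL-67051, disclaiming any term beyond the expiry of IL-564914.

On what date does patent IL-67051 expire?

November 19, 2028

Natural term of IL-67051:
  Base: filing + 25 years → 24 November 2029.
  Office Delay Adjustment: +761 days → 25 December 2031.
Expiry of referenced patent IL-564914:
  Base: filing + 25 years → 19 November 2028.
Terminal disclaimer: IL-67051 expires on the earlier of 25 December 2031 and 19 November 2028.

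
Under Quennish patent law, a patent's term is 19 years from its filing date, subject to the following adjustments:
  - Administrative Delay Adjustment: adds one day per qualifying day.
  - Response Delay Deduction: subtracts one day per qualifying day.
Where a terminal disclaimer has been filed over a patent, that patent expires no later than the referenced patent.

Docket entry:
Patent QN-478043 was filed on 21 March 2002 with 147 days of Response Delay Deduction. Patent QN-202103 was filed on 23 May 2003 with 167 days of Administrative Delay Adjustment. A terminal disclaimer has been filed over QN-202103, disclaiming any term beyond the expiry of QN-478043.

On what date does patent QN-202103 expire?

2020-10-25

Natural term of QN-202103:
  Base: filing + 19 years → 23 May 2022.
  Administrative Delay Adjustment: +167 days → 6 November 2022.
Expiry of referenced patent QN-478043:
  Base: filing + 19 years → 21 March 2021.
  Response Delay Deduction: −147 days → 25 October 2020.
Terminal disclaimer: QN-202103 expires on the earlier of 6 November 2022 and 25 October 2020.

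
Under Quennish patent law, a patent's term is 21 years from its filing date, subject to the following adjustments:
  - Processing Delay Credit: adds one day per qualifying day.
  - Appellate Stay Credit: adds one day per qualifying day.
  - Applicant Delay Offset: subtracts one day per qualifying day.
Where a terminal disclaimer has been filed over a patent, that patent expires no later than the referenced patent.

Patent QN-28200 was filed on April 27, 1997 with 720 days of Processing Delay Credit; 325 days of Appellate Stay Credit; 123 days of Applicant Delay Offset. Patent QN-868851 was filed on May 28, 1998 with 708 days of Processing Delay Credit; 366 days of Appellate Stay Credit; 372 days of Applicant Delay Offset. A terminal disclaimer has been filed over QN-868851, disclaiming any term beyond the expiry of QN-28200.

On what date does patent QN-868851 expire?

November 4, 2020

Natural term of QN-868851:
  Base: filing + 21 years → 28 May 2019.
  Processing Delay Credit: +708 days → 5 May 2021.
  Appellate Stay Credit: +366 days → 6 May 2022.
  Applicant Delay Offset: −372 days → 29 April 2021.
Expiry of referenced patent QN-28200:
  Base: filing + 21 years → 27 April 2018.
  Processing Delay Credit: +720 days → 16 April 2020.
  Appellate Stay Credit: +325 days → 7 March 2021.
  Applicant Delay Offset: −123 days → 4 November 2020.
Terminal disclaimer: QN-868851 expires on the earlier of 29 April 2021 and 4 November 2020.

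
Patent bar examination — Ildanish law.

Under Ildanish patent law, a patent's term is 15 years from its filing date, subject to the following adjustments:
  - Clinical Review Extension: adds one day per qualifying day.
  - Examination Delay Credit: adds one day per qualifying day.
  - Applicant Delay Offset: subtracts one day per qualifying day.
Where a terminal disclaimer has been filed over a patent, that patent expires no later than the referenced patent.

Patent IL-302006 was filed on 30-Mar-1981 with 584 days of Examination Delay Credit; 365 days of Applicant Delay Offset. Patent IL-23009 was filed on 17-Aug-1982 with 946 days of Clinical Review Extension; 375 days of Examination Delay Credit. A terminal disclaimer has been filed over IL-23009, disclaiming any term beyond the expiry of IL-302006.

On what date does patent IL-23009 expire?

Natural term of IL-23009:
  Base: filing + 15 years → 17 August 1997.
  Clinical Review Extension: +946 days → 20 March 2000.
  Examination Delay Credit: +375 days → 30 March 2001.
Expiry of referenced patent IL-302006:
  Base: filing + 15 years → 30 March 1996.
  Examination Delay Credit: +584 days → 4 November 1997.
  Applicant Delay Offset: −365 days → 4 November 1996.
Terminal disclaimer: IL-23009 expires on the earlier of 30 March 2001 and 4 November 1996.

November 4, 1996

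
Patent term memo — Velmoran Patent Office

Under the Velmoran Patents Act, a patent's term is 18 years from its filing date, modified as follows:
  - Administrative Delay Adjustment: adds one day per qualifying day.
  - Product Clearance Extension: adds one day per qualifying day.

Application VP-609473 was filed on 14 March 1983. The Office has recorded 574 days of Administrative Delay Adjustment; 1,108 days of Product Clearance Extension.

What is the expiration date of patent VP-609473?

Base term: filing date + 18 years → 14 March 2001.
Administrative Delay Adjustment: +574 days → 9 October 2002.
Product Clearance Extension: +1108 days → 21 October 2005.

October 21, 2005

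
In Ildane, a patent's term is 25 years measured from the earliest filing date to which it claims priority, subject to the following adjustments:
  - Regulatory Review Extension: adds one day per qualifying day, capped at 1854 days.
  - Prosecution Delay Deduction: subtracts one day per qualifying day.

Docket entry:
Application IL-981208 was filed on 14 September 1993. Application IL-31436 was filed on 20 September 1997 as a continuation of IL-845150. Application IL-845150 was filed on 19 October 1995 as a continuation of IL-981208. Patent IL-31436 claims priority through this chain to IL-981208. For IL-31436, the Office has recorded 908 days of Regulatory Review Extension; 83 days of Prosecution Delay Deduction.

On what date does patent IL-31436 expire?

Earliest priority filing: 14 September 1993.
Base term: 14 September 1993 + 25 years → 14 September 2018.
Regulatory Review Extension: 908 days (within the 1854-day cap) → +908 days → 10 March 2021.
Prosecution Delay Deduction: −83 days → 17 December 2020.

December 17, 2020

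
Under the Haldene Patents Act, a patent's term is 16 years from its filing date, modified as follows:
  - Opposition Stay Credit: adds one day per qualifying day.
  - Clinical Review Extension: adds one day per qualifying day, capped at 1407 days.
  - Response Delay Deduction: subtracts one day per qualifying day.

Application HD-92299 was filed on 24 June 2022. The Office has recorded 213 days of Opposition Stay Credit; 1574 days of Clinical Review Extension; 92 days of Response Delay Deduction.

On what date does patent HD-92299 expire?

Base term: filing date + 16 years → 24 June 2038.
Opposition Stay Credit: +213 days → 23 January 2039.
Clinical Review Extension: 1574 days claimed exceeds the 1407-day cap, so +1407 days → 30 November 2042.
Response Delay Deduction: −92 days → 30 August 2042.

August 30, 2042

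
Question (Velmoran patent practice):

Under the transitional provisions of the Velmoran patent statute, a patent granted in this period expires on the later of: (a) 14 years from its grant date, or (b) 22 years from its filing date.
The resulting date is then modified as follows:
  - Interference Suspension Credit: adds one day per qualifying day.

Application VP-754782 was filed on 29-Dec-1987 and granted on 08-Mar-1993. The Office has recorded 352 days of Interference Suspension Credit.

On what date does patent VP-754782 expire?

2010-12-16

(a) grant + 14 years → 8 March 2007.
(b) filing + 22 years → 29 December 2009.
Later of the two: 29 December 2009.
Interference Suspension Credit: +352 days → 16 December 2010.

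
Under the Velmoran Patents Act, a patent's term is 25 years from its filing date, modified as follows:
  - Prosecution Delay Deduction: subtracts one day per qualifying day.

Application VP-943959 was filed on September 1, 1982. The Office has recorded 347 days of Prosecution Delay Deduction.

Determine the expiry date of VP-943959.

Base term: filing date + 25 years → 1 September 2007.
Prosecution Delay Deduction: −347 days → 19 September 2006.

September 19, 2006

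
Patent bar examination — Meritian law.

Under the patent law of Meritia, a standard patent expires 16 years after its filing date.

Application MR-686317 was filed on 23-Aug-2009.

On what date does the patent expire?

Filing date + 16 years → 23 August 2025.

2025-08-23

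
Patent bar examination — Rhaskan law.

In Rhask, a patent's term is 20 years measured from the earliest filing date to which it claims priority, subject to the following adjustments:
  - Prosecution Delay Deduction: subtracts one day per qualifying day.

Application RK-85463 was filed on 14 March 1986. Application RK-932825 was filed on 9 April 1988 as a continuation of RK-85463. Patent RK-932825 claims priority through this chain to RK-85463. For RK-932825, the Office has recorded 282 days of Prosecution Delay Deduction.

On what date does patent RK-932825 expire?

2005-06-05

Earliest priority filing: 14 March 1986.
Base term: 14 March 1986 + 20 years → 14 March 2006.
Prosecution Delay Deduction: −282 days → 5 June 2005.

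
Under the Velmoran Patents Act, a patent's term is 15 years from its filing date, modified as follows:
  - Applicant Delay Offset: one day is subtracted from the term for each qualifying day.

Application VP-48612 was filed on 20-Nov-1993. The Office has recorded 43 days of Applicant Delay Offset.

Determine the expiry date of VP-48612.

Base term: filing date + 15 years → 20 November 2008.
Applicant Delay Offset: −43 days → 8 October 2008.

2008-10-08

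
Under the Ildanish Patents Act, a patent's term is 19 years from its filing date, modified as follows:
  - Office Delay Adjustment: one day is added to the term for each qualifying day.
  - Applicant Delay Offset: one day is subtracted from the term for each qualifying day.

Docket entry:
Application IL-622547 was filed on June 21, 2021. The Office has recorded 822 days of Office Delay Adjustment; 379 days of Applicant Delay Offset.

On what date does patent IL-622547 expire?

Base term: filing date + 19 years → 21 June 2040.
Office Delay Adjustment: +822 days → 21 September 2042.
Applicant Delay Offset: −379 days → 7 September 2041.

2041-09-07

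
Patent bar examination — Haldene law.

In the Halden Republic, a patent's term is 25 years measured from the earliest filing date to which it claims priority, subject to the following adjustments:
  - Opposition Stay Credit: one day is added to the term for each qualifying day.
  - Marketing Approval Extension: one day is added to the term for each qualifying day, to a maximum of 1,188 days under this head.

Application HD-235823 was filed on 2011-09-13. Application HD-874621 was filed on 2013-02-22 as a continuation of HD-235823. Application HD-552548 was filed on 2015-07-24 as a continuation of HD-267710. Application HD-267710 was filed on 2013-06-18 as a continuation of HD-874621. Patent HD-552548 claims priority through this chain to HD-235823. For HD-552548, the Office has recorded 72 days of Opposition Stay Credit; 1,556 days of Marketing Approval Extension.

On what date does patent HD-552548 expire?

February 25, 2040

Earliest priority filing: 13 September 2011.
Base term: 13 September 2011 + 25 years → 13 September 2036.
Opposition Stay Credit: +72 days → 24 November 2036.
Marketing Approval Extension: 1556 days claimed exceeds the 1188-day cap, so +1188 days → 25 February 2040.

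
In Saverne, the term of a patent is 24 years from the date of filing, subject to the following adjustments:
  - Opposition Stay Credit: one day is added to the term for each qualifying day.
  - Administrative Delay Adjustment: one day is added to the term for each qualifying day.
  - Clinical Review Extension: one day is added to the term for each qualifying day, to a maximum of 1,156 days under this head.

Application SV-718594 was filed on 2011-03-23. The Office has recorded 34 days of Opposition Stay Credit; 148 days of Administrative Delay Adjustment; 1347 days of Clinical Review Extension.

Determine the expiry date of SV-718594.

Base term: filing date + 24 years → 23 March 2035.
Opposition Stay Credit: +34 days → 26 April 2035.
Administrative Delay Adjustment: +148 days → 21 September 2035.
Clinical Review Extension: 1347 days claimed exceeds the 1156-day cap, so +1156 days → 20 November 2038.

November 20, 2038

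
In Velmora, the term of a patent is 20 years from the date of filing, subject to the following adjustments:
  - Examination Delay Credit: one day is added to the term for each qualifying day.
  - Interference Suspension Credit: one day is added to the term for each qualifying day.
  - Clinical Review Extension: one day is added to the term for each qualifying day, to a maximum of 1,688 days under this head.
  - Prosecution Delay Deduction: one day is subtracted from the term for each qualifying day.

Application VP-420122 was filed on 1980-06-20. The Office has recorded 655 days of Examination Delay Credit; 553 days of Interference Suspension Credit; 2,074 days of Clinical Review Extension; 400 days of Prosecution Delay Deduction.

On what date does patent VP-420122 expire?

Base term: filing date + 20 years → 20 June 2000.
Examination Delay Credit: +655 days → 6 April 2002.
Interference Suspension Credit: +553 days → 11 October 2003.
Clinical Review Extension: 2074 days claimed exceeds the 1688-day cap, so +1688 days → 25 May 2008.
Prosecution Delay Deduction: −400 days → 21 April 2007.

2007-04-21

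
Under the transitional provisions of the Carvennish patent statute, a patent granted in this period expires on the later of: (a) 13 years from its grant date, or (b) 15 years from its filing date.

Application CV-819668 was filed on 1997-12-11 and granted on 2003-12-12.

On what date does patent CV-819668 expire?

(a) grant + 13 years → 12 December 2016.
(b) filing + 15 years → 11 December 2012.
Later of the two: 12 December 2016.

2016-12-12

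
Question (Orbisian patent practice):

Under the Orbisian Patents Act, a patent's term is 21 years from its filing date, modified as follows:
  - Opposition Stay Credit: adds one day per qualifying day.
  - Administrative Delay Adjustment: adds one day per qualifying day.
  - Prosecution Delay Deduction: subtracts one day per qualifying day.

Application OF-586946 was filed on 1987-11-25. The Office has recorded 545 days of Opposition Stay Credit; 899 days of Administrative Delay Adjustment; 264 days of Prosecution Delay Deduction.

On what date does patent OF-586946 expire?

Base term: filing date + 21 years → 25 November 2008.
Opposition Stay Credit: +545 days → 24 May 2010.
Administrative Delay Adjustment: +899 days → 8 November 2012.
Prosecution Delay Deduction: −264 days → 18 February 2012.

February 18, 2012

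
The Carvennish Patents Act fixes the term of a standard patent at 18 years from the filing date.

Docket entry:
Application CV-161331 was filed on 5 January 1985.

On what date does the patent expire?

Filing date + 18 years → 5 January 2003.

2003-01-05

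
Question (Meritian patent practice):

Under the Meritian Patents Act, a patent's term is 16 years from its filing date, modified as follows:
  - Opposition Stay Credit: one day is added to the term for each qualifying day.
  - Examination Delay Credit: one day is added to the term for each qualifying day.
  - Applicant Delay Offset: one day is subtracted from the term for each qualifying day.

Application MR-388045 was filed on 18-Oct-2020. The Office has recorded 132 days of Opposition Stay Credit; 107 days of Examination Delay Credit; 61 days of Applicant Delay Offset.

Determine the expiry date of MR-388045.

April 14, 2037

Base term: filing date + 16 years → 18 October 2036.
Opposition Stay Credit: +132 days → 27 February 2037.
Examination Delay Credit: +107 days → 14 June 2037.
Applicant Delay Offset: −61 days → 14 April 2037.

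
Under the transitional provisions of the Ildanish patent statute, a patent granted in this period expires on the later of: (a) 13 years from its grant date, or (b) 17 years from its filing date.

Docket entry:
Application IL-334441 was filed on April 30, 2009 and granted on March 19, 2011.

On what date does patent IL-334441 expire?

(a) grant + 13 years → 19 March 2024.
(b) filing + 17 years → 30 April 2026.
Later of the two: 30 April 2026.

April 30, 2026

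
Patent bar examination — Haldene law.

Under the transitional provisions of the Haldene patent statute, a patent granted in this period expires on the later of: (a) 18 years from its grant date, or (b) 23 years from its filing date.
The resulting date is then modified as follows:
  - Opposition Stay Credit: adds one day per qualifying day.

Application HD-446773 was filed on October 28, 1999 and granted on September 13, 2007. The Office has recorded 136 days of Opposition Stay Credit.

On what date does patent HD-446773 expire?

(a) grant + 18 years → 13 September 2025.
(b) filing + 23 years → 28 October 2022.
Later of the two: 13 September 2025.
Opposition Stay Credit: +136 days → 27 January 2026.

2026-01-27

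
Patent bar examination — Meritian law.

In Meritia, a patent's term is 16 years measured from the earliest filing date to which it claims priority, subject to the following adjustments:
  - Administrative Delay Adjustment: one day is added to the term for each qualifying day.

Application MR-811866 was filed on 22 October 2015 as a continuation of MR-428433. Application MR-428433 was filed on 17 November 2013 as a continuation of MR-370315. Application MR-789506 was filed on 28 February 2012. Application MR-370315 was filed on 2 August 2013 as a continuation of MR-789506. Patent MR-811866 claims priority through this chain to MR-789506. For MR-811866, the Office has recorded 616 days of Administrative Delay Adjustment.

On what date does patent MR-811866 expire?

Earliest priority filing: 28 February 2012.
Base term: 28 February 2012 + 16 years → 28 February 2028.
Administrative Delay Adjustment: +616 days → 5 November 2029.

2029-11-05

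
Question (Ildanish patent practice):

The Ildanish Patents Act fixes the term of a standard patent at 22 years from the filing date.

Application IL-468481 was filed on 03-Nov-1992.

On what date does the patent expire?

Filing date + 22 years → 3 November 2014.

2014-11-03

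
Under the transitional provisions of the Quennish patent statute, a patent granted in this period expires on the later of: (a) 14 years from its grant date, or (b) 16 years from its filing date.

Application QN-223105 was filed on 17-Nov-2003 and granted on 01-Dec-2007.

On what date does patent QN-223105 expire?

2021-12-01

(a) grant + 14 years → 1 December 2021.
(b) filing + 16 years → 17 November 2019.
Later of the two: 1 December 2021.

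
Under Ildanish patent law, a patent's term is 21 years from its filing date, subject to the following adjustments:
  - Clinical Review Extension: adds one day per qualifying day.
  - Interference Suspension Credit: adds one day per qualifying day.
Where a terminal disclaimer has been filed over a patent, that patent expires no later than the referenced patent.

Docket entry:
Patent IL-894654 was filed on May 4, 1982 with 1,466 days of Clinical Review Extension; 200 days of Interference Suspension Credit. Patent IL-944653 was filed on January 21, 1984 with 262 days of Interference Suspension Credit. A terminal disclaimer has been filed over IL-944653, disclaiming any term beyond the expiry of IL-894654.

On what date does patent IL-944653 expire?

2005-10-10

Natural term of IL-944653:
  Base: filing + 21 years → 21 January 2005.
  Interference Suspension Credit: +262 days → 10 October 2005.
Expiry of referenced patent IL-894654:
  Base: filing + 21 years → 4 May 2003.
  Clinical Review Extension: +1466 days → 9 May 2007.
  Interference Suspension Credit: +200 days → 25 November 2007.
Terminal disclaimer: IL-944653 expires on the earlier of 10 October 2005 and 25 November 2007.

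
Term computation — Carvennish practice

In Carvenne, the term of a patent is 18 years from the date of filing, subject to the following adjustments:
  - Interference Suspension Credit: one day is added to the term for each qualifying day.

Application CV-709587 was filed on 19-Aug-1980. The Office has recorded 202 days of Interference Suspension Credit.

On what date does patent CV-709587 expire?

March 9, 1999

Base term: filing date + 18 years → 19 August 1998.
Interference Suspension Credit: +202 days → 9 March 1999.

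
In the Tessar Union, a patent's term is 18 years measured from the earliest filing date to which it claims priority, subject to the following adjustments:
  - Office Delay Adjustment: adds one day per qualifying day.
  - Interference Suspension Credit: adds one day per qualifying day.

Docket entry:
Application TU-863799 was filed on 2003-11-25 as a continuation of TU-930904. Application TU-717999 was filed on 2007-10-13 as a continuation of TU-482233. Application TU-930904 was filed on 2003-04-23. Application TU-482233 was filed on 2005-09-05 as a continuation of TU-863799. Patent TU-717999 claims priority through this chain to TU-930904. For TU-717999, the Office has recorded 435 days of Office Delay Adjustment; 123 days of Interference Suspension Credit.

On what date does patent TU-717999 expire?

Earliest priority filing: 23 April 2003.
Base term: 23 April 2003 + 18 years → 23 April 2021.
Office Delay Adjustment: +435 days → 2 July 2022.
Interference Suspension Credit: +123 days → 2 November 2022.

2022-11-02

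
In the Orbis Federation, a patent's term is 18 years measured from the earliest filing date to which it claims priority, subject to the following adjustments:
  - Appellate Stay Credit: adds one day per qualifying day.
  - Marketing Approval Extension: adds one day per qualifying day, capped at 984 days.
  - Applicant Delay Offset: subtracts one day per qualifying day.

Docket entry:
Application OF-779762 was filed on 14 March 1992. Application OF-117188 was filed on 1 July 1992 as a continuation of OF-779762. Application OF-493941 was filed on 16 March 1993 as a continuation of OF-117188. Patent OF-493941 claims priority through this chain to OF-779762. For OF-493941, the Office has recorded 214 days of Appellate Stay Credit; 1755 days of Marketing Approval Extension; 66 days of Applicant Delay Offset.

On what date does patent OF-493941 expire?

Earliest priority filing: 14 March 1992.
Base term: 14 March 1992 + 18 years → 14 March 2010.
Appellate Stay Credit: +214 days → 14 October 2010.
Marketing Approval Extension: 1755 days claimed exceeds the 984-day cap, so +984 days → 24 June 2013.
Applicant Delay Offset: −66 days → 19 April 2013.

April 19, 2013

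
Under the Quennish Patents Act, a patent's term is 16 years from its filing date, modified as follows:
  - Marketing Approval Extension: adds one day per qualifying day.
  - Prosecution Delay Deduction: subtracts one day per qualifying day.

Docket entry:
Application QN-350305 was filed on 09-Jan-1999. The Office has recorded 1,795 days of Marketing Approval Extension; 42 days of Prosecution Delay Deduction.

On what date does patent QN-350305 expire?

October 28, 2019

Base term: filing date + 16 years → 9 January 2015.
Marketing Approval Extension: +1795 days → 9 December 2019.
Prosecution Delay Deduction: −42 days → 28 October 2019.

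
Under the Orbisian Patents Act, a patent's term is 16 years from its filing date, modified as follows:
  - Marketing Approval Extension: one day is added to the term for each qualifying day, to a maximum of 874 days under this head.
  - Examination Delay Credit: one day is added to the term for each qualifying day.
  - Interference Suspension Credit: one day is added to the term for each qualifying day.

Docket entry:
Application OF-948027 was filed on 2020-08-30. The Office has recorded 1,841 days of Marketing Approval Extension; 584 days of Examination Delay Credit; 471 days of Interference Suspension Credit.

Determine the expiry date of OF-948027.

Base term: filing date + 16 years → 30 August 2036.
Marketing Approval Extension: 1841 days claimed exceeds the 874-day cap, so +874 days → 21 January 2039.
Examination Delay Credit: +584 days → 27 August 2040.
Interference Suspension Credit: +471 days → 11 December 2041.

2041-12-11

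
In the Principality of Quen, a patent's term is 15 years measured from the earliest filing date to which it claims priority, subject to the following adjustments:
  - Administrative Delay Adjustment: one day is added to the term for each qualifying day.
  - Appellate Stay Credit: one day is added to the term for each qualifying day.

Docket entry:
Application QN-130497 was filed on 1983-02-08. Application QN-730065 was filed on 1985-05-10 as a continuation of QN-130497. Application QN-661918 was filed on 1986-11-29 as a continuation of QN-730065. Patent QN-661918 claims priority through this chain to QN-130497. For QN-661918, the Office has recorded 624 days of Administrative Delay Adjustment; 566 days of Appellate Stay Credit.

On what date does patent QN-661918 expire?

Earliest priority filing: 8 February 1983.
Base term: 8 February 1983 + 15 years → 8 February 1998.
Administrative Delay Adjustment: +624 days → 25 October 1999.
Appellate Stay Credit: +566 days → 13 May 2001.

2001-05-13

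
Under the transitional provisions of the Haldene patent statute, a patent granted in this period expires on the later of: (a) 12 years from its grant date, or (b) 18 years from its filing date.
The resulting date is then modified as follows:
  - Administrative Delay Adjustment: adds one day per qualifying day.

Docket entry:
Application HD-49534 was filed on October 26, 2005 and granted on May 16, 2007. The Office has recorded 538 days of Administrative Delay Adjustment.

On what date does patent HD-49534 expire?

(a) grant + 12 years → 16 May 2019.
(b) filing + 18 years → 26 October 2023.
Later of the two: 26 October 2023.
Administrative Delay Adjustment: +538 days → 16 April 2025.

2025-04-16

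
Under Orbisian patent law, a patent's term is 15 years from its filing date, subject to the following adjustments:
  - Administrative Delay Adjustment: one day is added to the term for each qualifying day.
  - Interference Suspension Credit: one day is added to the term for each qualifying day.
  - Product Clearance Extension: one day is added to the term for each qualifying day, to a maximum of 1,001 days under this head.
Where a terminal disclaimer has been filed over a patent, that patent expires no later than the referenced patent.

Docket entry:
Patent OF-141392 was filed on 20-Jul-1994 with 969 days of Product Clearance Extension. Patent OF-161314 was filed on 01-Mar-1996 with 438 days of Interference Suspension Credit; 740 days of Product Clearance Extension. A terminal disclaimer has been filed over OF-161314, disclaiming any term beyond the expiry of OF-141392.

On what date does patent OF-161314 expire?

2012-03-15

Natural term of OF-161314:
  Base: filing + 15 years → 1 March 2011.
  Interference Suspension Credit: +438 days → 12 May 2012.
  Product Clearance Extension: 740 days (within the 1001-day cap) → +740 days → 22 May 2014.
Expiry of referenced patent OF-141392:
  Base: filing + 15 years → 20 July 2009.
  Product Clearance Extension: 969 days (within the 1001-day cap) → +969 days → 15 March 2012.
Terminal disclaimer: OF-161314 expires on the earlier of 22 May 2014 and 15 March 2012.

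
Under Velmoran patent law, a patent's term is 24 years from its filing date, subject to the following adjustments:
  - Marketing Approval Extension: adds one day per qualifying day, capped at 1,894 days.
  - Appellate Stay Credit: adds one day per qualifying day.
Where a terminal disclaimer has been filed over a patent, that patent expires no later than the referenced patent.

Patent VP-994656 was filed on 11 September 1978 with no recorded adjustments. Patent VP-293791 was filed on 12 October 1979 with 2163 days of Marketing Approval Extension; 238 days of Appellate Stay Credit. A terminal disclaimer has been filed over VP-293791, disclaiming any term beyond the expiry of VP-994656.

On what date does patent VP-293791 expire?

Natural term of VP-293791:
  Base: filing + 24 years → 12 October 2003.
  Marketing Approval Extension: 2163 days claimed exceeds the 1894-day cap, so +1894 days → 18 December 2008.
  Appellate Stay Credit: +238 days → 13 August 2009.
Expiry of referenced patent VP-994656:
  Base: filing + 24 years → 11 September 2002.
Terminal disclaimer: VP-293791 expires on the earlier of 13 August 2009 and 11 September 2002.

2002-09-11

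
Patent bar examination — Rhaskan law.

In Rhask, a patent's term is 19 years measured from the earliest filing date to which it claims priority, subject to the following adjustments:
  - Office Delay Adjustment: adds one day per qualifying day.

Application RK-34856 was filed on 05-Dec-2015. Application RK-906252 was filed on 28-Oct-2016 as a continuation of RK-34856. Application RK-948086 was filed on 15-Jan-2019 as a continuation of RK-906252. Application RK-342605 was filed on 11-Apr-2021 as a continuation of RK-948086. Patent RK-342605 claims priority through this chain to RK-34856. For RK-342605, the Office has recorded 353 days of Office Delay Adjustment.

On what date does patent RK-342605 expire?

Earliest priority filing: 5 December 2015.
Base term: 5 December 2015 + 19 years → 5 December 2034.
Office Delay Adjustment: +353 days → 23 November 2035.

2035-11-23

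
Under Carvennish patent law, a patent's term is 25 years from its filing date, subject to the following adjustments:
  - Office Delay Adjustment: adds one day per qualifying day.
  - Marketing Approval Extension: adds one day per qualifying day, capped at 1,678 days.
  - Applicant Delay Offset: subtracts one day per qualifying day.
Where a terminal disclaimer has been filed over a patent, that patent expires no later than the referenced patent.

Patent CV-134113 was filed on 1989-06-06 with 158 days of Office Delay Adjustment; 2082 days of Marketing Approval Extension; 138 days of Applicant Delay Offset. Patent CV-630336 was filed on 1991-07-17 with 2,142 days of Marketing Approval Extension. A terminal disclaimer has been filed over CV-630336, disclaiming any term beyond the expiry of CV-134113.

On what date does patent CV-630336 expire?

Natural term of CV-630336:
  Base: filing + 25 years → 17 July 2016.
  Marketing Approval Extension: 2142 days claimed exceeds the 1678-day cap, so +1678 days → 19 February 2021.
Expiry of referenced patent CV-134113:
  Base: filing + 25 years → 6 June 2014.
  Office Delay Adjustment: +158 days → 11 November 2014.
  Marketing Approval Extension: 2082 days claimed exceeds the 1678-day cap, so +1678 days → 16 June 2019.
  Applicant Delay Offset: −138 days → 29 January 2019.
Terminal disclaimer: CV-630336 expires on the earlier of 19 February 2021 and 29 January 2019.

2019-01-29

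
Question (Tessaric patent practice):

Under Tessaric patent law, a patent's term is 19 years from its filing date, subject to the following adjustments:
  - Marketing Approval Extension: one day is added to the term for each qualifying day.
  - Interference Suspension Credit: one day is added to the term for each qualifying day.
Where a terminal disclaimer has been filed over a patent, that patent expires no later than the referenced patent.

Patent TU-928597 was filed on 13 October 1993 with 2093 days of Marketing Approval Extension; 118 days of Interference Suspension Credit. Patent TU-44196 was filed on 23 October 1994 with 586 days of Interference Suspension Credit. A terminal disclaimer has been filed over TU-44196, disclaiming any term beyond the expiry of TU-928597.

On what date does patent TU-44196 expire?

June 1, 2015

Natural term of TU-44196:
  Base: filing + 19 years → 23 October 2013.
  Interference Suspension Credit: +586 days → 1 June 2015.
Expiry of referenced patent TU-928597:
  Base: filing + 19 years → 13 October 2012.
  Marketing Approval Extension: +2093 days → 7 July 2018.
  Interference Suspension Credit: +118 days → 2 November 2018.
Terminal disclaimer: TU-44196 expires on the earlier of 1 June 2015 and 2 November 2018.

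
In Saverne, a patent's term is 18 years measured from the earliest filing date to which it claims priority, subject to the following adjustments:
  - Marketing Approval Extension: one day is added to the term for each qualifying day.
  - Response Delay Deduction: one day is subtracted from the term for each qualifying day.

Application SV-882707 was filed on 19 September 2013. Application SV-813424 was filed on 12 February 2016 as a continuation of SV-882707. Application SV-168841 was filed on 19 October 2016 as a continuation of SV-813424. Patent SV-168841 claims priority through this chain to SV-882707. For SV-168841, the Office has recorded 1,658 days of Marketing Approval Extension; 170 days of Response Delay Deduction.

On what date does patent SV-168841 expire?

Earliest priority filing: 19 September 2013.
Base term: 19 September 2013 + 18 years → 19 September 2031.
Marketing Approval Extension: +1658 days → 3 April 2036.
Response Delay Deduction: −170 days → 16 October 2035.

2035-10-16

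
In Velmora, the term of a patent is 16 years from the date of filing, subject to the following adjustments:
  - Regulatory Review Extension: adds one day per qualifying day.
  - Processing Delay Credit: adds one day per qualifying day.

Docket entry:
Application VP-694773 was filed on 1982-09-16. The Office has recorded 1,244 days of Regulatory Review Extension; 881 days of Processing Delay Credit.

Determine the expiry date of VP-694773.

July 11, 2004

Base term: filing date + 16 years → 16 September 1998.
Regulatory Review Extension: +1244 days → 11 February 2002.
Processing Delay Credit: +881 days → 11 July 2004.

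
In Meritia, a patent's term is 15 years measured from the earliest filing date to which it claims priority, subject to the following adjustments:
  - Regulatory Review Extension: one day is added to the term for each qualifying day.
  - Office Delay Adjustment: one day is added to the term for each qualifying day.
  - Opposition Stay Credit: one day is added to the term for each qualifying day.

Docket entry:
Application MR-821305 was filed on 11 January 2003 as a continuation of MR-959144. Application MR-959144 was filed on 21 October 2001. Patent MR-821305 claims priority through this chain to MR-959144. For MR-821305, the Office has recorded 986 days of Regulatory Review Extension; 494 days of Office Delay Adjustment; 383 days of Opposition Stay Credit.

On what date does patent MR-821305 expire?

Earliest priority filing: 21 October 2001.
Base term: 21 October 2001 + 15 years → 21 October 2016.
Regulatory Review Extension: +986 days → 4 July 2019.
Office Delay Adjustment: +494 days → 9 November 2020.
Opposition Stay Credit: +383 days → 27 November 2021.

2021-11-27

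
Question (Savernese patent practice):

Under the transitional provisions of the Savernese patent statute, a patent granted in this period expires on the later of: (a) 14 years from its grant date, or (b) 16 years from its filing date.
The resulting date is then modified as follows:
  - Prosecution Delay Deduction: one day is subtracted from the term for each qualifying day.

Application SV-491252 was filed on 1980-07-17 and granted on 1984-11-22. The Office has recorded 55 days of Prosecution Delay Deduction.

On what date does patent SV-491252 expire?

(a) grant + 14 years → 22 November 1998.
(b) filing + 16 years → 17 July 1996.
Later of the two: 22 November 1998.
Prosecution Delay Deduction: −55 days → 28 September 1998.

1998-09-28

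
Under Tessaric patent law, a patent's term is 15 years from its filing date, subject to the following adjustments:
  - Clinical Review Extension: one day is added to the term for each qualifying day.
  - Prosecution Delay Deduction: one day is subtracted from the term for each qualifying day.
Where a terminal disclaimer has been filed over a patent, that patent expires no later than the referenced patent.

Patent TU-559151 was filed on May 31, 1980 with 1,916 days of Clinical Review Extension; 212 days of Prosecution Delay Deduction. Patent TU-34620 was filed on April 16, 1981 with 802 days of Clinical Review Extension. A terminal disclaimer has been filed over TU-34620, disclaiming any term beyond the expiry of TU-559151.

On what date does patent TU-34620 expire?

1998-06-27

Natural term of TU-34620:
  Base: filing + 15 years → 16 April 1996.
  Clinical Review Extension: +802 days → 27 June 1998.
Expiry of referenced patent TU-559151:
  Base: filing + 15 years → 31 May 1995.
  Clinical Review Extension: +1916 days → 28 August 2000.
  Prosecution Delay Deduction: −212 days → 29 January 2000.
Terminal disclaimer: TU-34620 expires on the earlier of 27 June 1998 and 29 January 2000.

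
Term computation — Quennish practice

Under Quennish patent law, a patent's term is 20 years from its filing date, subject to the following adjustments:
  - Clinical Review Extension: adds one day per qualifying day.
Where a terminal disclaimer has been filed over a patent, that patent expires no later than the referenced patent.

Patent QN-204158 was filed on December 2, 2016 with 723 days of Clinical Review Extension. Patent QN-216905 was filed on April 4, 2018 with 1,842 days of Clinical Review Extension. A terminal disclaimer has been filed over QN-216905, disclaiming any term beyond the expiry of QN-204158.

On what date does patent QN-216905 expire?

Natural term of QN-216905:
  Base: filing + 20 years → 4 April 2038.
  Clinical Review Extension: +1842 days → 20 April 2043.
Expiry of referenced patent QN-204158:
  Base: filing + 20 years → 2 December 2036.
  Clinical Review Extension: +723 days → 25 November 2038.
Terminal disclaimer: QN-216905 expires on the earlier of 20 April 2043 and 25 November 2038.

2038-11-25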